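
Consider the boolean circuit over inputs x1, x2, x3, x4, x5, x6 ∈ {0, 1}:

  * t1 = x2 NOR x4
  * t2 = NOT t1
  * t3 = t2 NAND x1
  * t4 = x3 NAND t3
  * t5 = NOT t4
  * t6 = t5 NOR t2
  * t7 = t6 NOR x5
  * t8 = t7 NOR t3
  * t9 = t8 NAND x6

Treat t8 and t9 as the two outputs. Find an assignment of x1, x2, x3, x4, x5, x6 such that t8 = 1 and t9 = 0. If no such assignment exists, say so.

Check with x1=1, x2=0, x3=0, x4=1, x5=1, x6=1:
t1 = x2 NOR x4 = 0 NOR 1 = 0
t2 = NOT t1 = NOT 0 = 1
t3 = t2 NAND x1 = 1 NAND 1 = 0
t4 = x3 NAND t3 = 0 NAND 0 = 1
t5 = NOT t4 = NOT 1 = 0
t6 = t5 NOR t2 = 0 NOR 1 = 0
t7 = t6 NOR x5 = 0 NOR 1 = 0
t8 = t7 NOR t3 = 0 NOR 0 = 1
t9 = t8 NAND x6 = 1 NAND 1 = 0
So t8 = 1 and t9 = 0.

x1=1, x2=0, x3=0, x4=1, x5=1, x6=1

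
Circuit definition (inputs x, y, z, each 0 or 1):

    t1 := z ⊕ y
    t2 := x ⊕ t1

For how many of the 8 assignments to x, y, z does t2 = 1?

4

t2 = x ⊕ t1 must be 1, so x and t1 differ.
Satisfying assignments:
  x=0, y=0, z=1
  x=0, y=1, z=0
  x=1, y=0, z=0
  x=1, y=1, z=1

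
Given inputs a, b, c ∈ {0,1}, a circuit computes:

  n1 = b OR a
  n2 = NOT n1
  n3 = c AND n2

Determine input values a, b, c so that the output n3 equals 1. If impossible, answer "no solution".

n3 = c AND n2 must be 1, so both c = 1 and n2 = 1.
n2 = NOT n1 must be 1, so n1 = 0.
Check with a=0, b=0, c=1:
n1 = b OR a = 0 OR 0 = 0
n2 = NOT n1 = NOT 0 = 1
n3 = c AND n2 = 1 AND 1 = 1
So n3 = 1 as required.

a=0, b=0, c=1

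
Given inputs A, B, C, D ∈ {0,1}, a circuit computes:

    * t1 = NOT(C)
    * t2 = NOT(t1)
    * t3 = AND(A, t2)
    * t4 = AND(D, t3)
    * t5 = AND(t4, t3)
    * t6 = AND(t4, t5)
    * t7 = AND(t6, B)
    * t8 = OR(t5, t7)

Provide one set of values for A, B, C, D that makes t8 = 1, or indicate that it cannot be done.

t8 = OR(t5, t7) must be 1, so at least one of t5, t7 is 1.
Check with A=1, B=0, C=1, D=1:
t1 = NOT(C) = NOT 1 = 0
t2 = NOT(t1) = NOT 0 = 1
t3 = AND(A, t2) = AND(1, 1) = 1
t4 = AND(D, t3) = AND(1, 1) = 1
t5 = AND(t4, t3) = AND(1, 1) = 1
t6 = AND(t4, t5) = AND(1, 1) = 1
t7 = AND(t6, B) = AND(1, 0) = 0
t8 = OR(t5, t7) = OR(1, 0) = 1
So t8 = 1 as required.

A=1, B=0, C=1, D=1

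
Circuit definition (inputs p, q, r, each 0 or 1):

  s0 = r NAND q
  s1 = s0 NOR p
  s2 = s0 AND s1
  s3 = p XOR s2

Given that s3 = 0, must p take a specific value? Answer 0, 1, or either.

s3 = p XOR s2 must be 0, so p and s2 are equal.
Every assignment with s3 = 0 has p = 0; there are 4 such assignment(s).
  p=0, q=0, r=0
  p=0, q=0, r=1
  p=0, q=1, r=0
  p=0, q=1, r=1

0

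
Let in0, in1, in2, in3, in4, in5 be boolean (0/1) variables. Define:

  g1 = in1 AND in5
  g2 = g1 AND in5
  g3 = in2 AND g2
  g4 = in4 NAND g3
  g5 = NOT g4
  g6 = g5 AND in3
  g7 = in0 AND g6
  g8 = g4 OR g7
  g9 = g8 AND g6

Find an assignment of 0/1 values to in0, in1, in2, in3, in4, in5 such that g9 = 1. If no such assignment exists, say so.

g9 = g8 AND g6 must be 1, so both g8 = 1 and g6 = 1.
g8 = g4 OR g7 must be 1, so at least one of g4, g7 is 1.
Check with in0=1, in1=1, in2=1, in3=1, in4=1, in5=1:
g1 = in1 AND in5 = 1 AND 1 = 1
g2 = g1 AND in5 = 1 AND 1 = 1
g3 = in2 AND g2 = 1 AND 1 = 1
g4 = in4 NAND g3 = 1 NAND 1 = 0
g5 = NOT g4 = NOT 0 = 1
g6 = g5 AND in3 = 1 AND 1 = 1
g7 = in0 AND g6 = 1 AND 1 = 1
g8 = g4 OR g7 = 0 OR 1 = 1
g9 = g8 AND g6 = 1 AND 1 = 1
So g9 = 1 as required.

in0=1, in1=1, in2=1, in3=1, in4=1, in5=1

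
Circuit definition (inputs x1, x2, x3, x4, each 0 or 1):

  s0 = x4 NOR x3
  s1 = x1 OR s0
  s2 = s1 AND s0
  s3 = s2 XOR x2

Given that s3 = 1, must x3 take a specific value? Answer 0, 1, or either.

Both values of x3 occur among assignments with s3 = 1:
  x3=0: x1=0, x2=0, x3=0, x4=0
  x3=1: x1=0, x2=1, x3=1, x4=0

either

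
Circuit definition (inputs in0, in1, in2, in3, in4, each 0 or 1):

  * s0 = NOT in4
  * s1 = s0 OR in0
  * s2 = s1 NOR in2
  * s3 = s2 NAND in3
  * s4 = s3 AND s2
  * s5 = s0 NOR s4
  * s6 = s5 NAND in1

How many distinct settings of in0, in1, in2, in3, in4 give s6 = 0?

s6 = s5 NAND in1 must be 0, so both s5 = 1 and in1 = 1.
Enumerating the 32 input combinations, 7 give s6 = 0 and 25 give s6 = 1.

7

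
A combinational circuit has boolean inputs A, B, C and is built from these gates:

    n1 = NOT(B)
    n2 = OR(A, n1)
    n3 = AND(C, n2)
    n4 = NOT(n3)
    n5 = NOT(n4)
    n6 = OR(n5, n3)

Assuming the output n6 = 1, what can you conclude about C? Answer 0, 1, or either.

n6 = OR(n5, n3) must be 1, so at least one of n5, n3 is 1.
Every assignment with n6 = 1 has C = 1; there are 3 such assignment(s).
  A=0, B=0, C=1
  A=1, B=0, C=1
  A=1, B=1, C=1

1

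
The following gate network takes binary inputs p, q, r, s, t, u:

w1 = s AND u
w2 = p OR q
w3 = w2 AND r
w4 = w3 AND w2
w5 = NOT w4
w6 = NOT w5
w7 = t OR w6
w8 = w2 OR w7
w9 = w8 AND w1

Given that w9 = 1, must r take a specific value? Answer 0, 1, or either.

Both values of r occur among assignments with w9 = 1:
  r=0: p=0, q=0, r=0, s=1, t=1, u=1
  r=1: p=0, q=0, r=1, s=1, t=1, u=1

either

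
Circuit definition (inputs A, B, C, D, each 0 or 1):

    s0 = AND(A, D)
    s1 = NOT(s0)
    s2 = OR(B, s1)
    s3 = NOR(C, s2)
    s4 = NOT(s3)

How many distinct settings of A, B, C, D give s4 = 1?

15

s4 = NOT(s3) must be 1, so s3 = 0.
Enumerating the 16 input combinations, 15 give s4 = 1 and 1 give s4 = 0.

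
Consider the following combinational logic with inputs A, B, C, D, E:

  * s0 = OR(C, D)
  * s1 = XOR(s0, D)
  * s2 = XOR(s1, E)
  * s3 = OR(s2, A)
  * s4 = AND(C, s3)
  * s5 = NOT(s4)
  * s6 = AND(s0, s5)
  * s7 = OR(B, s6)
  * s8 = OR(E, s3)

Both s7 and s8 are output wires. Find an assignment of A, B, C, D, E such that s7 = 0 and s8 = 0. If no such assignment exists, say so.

Check with A=0, B=0, C=0, D=0, E=0:
s0 = OR(C, D) = OR(0, 0) = 0
s1 = XOR(s0, D) = XOR(0, 0) = 0
s2 = XOR(s1, E) = XOR(0, 0) = 0
s3 = OR(s2, A) = OR(0, 0) = 0
s4 = AND(C, s3) = AND(0, 0) = 0
s5 = NOT(s4) = NOT 0 = 1
s6 = AND(s0, s5) = AND(0, 1) = 0
s7 = OR(B, s6) = OR(0, 0) = 0
s8 = OR(E, s3) = OR(0, 0) = 0
So s7 = 0 and s8 = 0.

A=0, B=0, C=0, D=0, E=0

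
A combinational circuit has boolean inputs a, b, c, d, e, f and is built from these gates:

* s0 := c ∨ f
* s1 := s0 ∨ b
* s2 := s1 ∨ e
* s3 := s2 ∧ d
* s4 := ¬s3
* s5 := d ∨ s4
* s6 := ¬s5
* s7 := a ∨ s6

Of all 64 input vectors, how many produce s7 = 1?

s7 = a ∨ s6 must be 1, so at least one of a, s6 is 1.
Enumerating the 64 input combinations, 32 give s7 = 1 and 32 give s7 = 0.

32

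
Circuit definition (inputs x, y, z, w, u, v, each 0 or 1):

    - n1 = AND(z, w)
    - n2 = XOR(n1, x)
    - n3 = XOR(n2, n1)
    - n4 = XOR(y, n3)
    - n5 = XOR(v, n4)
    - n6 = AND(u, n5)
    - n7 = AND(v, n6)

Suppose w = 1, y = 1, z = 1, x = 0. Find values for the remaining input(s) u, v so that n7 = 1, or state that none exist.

no solution exists

With w = 1, y = 1, z = 1, x = 0 fixed, none of the 4 settings of u, v give n7 = 1.
For example, with u=1, v=0:
n1 = AND(z, w) = AND(1, 1) = 1
n2 = XOR(n1, x) = XOR(1, 0) = 1
n3 = XOR(n2, n1) = XOR(1, 1) = 0
n4 = XOR(y, n3) = XOR(1, 0) = 1
n5 = XOR(v, n4) = XOR(0, 1) = 1
n6 = AND(u, n5) = AND(1, 1) = 1
n7 = AND(v, n6) = AND(0, 1) = 0
giving n7 = 0 ≠ 1.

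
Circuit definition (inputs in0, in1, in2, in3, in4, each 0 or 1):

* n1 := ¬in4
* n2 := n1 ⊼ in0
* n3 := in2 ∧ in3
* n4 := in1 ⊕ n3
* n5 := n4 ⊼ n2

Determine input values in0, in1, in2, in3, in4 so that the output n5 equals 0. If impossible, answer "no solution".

n5 = n4 ⊼ n2 must be 0, so both n4 = 1 and n2 = 1.
n4 = in1 ⊕ n3 must be 1, so in1 and n3 differ.
n2 = n1 ⊼ in0 must be 1, so at least one of n1, in0 is 0.
Check with in0=1, in1=1, in2=0, in3=0, in4=1:
n1 = ¬in4 = ¬1 = 0
n2 = n1 ⊼ in0 = 0 ⊼ 1 = 1
n3 = in2 ∧ in3 = 0 ∧ 0 = 0
n4 = in1 ⊕ n3 = 1 ⊕ 0 = 1
n5 = n4 ⊼ n2 = 1 ⊼ 1 = 0
So n5 = 0 as required.

in0=1, in1=1, in2=0, in3=0, in4=1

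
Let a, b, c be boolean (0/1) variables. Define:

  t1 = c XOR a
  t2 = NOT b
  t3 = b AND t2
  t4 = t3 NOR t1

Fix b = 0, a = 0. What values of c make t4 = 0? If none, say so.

c=1

t4 = t3 NOR t1 must be 0, so at least one of t3, t1 is 1.
Check with b = 0, a = 0 and c=1:
t1 = c XOR a = 1 XOR 0 = 1
t2 = NOT b = NOT 0 = 1
t3 = b AND t2 = 0 AND 1 = 0
t4 = t3 NOR t1 = 0 NOR 1 = 0
So t4 = 0.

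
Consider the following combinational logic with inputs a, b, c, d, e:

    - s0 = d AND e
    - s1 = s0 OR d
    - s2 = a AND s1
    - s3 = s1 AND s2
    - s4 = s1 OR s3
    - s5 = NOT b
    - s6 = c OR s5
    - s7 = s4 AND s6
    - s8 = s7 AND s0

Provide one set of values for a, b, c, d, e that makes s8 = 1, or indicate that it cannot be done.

Check with a=1, b=0, c=0, d=1, e=1:
s0 = d AND e = 1 AND 1 = 1
s1 = s0 OR d = 1 OR 1 = 1
s2 = a AND s1 = 1 AND 1 = 1
s3 = s1 AND s2 = 1 AND 1 = 1
s4 = s1 OR s3 = 1 OR 1 = 1
s5 = NOT b = NOT 0 = 1
s6 = c OR s5 = 0 OR 1 = 1
s7 = s4 AND s6 = 1 AND 1 = 1
s8 = s7 AND s0 = 1 AND 1 = 1
So s8 = 1 as required.

a=1, b=0, c=0, d=1, e=1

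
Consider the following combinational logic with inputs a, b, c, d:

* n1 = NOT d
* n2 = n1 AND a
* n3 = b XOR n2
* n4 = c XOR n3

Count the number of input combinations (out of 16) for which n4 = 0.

8

n4 = c XOR n3 must be 0, so c and n3 are equal.
Enumerating the 16 input combinations, 8 give n4 = 0 and 8 give n4 = 1.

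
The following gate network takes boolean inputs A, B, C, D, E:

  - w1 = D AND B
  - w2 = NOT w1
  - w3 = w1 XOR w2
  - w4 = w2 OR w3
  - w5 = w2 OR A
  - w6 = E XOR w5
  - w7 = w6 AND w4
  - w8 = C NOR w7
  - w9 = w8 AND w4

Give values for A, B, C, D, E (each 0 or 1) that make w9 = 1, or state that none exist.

Check with A=0, B=1, C=0, D=1, E=0:
w1 = D AND B = 1 AND 1 = 1
w2 = NOT w1 = NOT 1 = 0
w3 = w1 XOR w2 = 1 XOR 0 = 1
w4 = w2 OR w3 = 0 OR 1 = 1
w5 = w2 OR A = 0 OR 0 = 0
w6 = E XOR w5 = 0 XOR 0 = 0
w7 = w6 AND w4 = 0 AND 1 = 0
w8 = C NOR w7 = 0 NOR 0 = 1
w9 = w8 AND w4 = 1 AND 1 = 1
So w9 = 1 as required.

A=0, B=1, C=0, D=1, E=0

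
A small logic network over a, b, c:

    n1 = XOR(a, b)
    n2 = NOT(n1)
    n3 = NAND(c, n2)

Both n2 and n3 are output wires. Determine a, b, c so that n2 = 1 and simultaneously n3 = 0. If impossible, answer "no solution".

a=0 b=0 c=1

Check with a=0 b=0 c=1:
n1 = XOR(a, b) = XOR(0, 0) = 0
n2 = NOT(n1) = NOT 0 = 1
n3 = NAND(c, n2) = NAND(1, 1) = 0
So n2 = 1 and n3 = 0.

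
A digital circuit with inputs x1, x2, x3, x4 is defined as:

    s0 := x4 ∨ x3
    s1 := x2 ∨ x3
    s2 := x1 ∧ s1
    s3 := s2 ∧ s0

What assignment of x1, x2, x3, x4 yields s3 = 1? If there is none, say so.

Check with x1=1, x2=0, x3=1, x4=1:
s0 = x4 ∨ x3 = 1 ∨ 1 = 1
s1 = x2 ∨ x3 = 0 ∨ 1 = 1
s2 = x1 ∧ s1 = 1 ∧ 1 = 1
s3 = s2 ∧ s0 = 1 ∧ 1 = 1
So s3 = 1 as required.

x1=1, x2=0, x3=1, x4=1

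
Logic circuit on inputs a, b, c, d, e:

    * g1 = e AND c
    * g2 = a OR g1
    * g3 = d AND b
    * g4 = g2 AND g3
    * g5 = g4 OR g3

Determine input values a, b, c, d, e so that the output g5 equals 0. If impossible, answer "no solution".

a=1, b=0, c=0, d=1, e=1

Check with a=1, b=0, c=0, d=1, e=1:
g1 = e AND c = 1 AND 0 = 0
g2 = a OR g1 = 1 OR 0 = 1
g3 = d AND b = 1 AND 0 = 0
g4 = g2 AND g3 = 1 AND 0 = 0
g5 = g4 OR g3 = 0 OR 0 = 0
So g5 = 0 as required.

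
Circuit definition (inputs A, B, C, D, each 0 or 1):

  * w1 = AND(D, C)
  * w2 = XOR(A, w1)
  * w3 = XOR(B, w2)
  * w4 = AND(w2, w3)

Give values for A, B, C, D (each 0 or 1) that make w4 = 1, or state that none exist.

A=1 B=0 C=1 D=0

Check with A=1 B=0 C=1 D=0:
w1 = AND(D, C) = AND(0, 1) = 0
w2 = XOR(A, w1) = XOR(1, 0) = 1
w3 = XOR(B, w2) = XOR(0, 1) = 1
w4 = AND(w2, w3) = AND(1, 1) = 1
So w4 = 1 as required.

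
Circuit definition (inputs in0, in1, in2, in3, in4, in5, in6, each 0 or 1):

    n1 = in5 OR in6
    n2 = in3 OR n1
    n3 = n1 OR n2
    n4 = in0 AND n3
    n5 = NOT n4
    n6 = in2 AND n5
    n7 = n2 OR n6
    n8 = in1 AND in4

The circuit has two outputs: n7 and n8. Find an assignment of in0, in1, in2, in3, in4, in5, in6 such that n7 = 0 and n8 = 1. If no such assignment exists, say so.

in0=1, in1=1, in2=0, in3=0, in4=1, in5=0, in6=0

Check with in0=1, in1=1, in2=0, in3=0, in4=1, in5=0, in6=0:
n1 = in5 OR in6 = 0 OR 0 = 0
n2 = in3 OR n1 = 0 OR 0 = 0
n3 = n1 OR n2 = 0 OR 0 = 0
n4 = in0 AND n3 = 1 AND 0 = 0
n5 = NOT n4 = NOT 0 = 1
n6 = in2 AND n5 = 0 AND 1 = 0
n7 = n2 OR n6 = 0 OR 0 = 0
n8 = in1 AND in4 = 1 AND 1 = 1
So n7 = 0 and n8 = 1.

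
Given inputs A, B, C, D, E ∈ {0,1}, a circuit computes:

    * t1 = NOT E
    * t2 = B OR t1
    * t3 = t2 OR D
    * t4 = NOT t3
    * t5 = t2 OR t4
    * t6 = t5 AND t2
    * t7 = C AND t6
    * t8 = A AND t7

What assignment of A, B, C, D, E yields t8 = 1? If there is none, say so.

t8 = A AND t7 must be 1, so both A = 1 and t7 = 1.
Check with A=1 B=0 C=1 D=1 E=0:
t1 = NOT E = NOT 0 = 1
t2 = B OR t1 = 0 OR 1 = 1
t3 = t2 OR D = 1 OR 1 = 1
t4 = NOT t3 = NOT 1 = 0
t5 = t2 OR t4 = 1 OR 0 = 1
t6 = t5 AND t2 = 1 AND 1 = 1
t7 = C AND t6 = 1 AND 1 = 1
t8 = A AND t7 = 1 AND 1 = 1
So t8 = 1 as required.

A=1 B=0 C=1 D=1 E=0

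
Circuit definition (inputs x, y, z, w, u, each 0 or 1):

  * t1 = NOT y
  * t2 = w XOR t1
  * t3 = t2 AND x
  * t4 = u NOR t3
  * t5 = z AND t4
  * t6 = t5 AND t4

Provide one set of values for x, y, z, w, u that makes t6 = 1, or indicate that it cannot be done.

x=0, y=0, z=1, w=0, u=0

t6 = t5 AND t4 must be 1, so both t5 = 1 and t4 = 1.
t5 = z AND t4 must be 1, so both z = 1 and t4 = 1.
Check with x=0, y=0, z=1, w=0, u=0:
t1 = NOT y = NOT 0 = 1
t2 = w XOR t1 = 0 XOR 1 = 1
t3 = t2 AND x = 1 AND 0 = 0
t4 = u NOR t3 = 0 NOR 0 = 1
t5 = z AND t4 = 1 AND 1 = 1
t6 = t5 AND t4 = 1 AND 1 = 1
So t6 = 1 as required.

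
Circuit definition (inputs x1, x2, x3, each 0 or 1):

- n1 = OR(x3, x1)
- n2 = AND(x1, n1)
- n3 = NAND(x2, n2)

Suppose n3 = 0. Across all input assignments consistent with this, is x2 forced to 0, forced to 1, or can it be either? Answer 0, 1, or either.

1

n3 = NAND(x2, n2) must be 0, so both x2 = 1 and n2 = 1.
Every assignment with n3 = 0 has x2 = 1; there are 2 such assignment(s).
  x1=1, x2=1, x3=0
  x1=1, x2=1, x3=1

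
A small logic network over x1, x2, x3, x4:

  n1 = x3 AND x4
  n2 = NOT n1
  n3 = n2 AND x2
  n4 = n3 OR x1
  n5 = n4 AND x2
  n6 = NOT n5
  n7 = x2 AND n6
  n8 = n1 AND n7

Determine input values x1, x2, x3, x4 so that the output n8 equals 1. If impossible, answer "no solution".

x1=0 x2=1 x3=1 x4=1

n8 = n1 AND n7 must be 1, so both n1 = 1 and n7 = 1.
Check with x1=0 x2=1 x3=1 x4=1:
n1 = x3 AND x4 = 1 AND 1 = 1
n2 = NOT n1 = NOT 1 = 0
n3 = n2 AND x2 = 0 AND 1 = 0
n4 = n3 OR x1 = 0 OR 0 = 0
n5 = n4 AND x2 = 0 AND 1 = 0
n6 = NOT n5 = NOT 0 = 1
n7 = x2 AND n6 = 1 AND 1 = 1
n8 = n1 AND n7 = 1 AND 1 = 1
So n8 = 1 as required.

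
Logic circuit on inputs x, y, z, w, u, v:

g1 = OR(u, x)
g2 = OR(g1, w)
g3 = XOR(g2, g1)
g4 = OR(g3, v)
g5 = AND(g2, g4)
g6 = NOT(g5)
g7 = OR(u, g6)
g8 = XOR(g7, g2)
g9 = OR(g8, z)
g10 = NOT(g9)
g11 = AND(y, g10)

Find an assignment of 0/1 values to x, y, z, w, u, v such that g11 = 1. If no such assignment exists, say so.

x=1 y=1 z=0 w=1 u=0 v=0

g11 = AND(y, g10) must be 1, so both y = 1 and g10 = 1.
g10 = NOT(g9) must be 1, so g9 = 0.
g9 = OR(g8, z) must be 0, so both g8 = 0 and z = 0.
Check with x=1 y=1 z=0 w=1 u=0 v=0:
g1 = OR(u, x) = OR(0, 1) = 1
g2 = OR(g1, w) = OR(1, 1) = 1
g3 = XOR(g2, g1) = XOR(1, 1) = 0
g4 = OR(g3, v) = OR(0, 0) = 0
g5 = AND(g2, g4) = AND(1, 0) = 0
g6 = NOT(g5) = NOT 0 = 1
g7 = OR(u, g6) = OR(0, 1) = 1
g8 = XOR(g7, g2) = XOR(1, 1) = 0
g9 = OR(g8, z) = OR(0, 0) = 0
g10 = NOT(g9) = NOT 0 = 1
g11 = AND(y, g10) = AND(1, 1) = 1
So g11 = 1 as required.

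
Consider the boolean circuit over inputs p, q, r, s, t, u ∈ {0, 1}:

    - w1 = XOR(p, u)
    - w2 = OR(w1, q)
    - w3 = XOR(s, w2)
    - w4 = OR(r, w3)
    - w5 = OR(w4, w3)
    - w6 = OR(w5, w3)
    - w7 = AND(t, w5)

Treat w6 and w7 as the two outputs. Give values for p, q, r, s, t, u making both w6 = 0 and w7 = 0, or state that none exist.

Check with p=1, q=0, r=0, s=1, t=1, u=0:
w1 = XOR(p, u) = XOR(1, 0) = 1
w2 = OR(w1, q) = OR(1, 0) = 1
w3 = XOR(s, w2) = XOR(1, 1) = 0
w4 = OR(r, w3) = OR(0, 0) = 0
w5 = OR(w4, w3) = OR(0, 0) = 0
w6 = OR(w5, w3) = OR(0, 0) = 0
w7 = AND(t, w5) = AND(1, 0) = 0
So w6 = 0 and w7 = 0.

p=1, q=0, r=0, s=1, t=1, u=0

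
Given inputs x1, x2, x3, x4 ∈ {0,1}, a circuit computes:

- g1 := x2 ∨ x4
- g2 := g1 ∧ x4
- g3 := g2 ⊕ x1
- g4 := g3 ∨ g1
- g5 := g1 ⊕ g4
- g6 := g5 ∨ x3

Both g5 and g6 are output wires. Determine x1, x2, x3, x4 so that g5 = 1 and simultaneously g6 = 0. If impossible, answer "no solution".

no solution exists

Across all 16 input combinations, none give both g5 = 1 and g6 = 0.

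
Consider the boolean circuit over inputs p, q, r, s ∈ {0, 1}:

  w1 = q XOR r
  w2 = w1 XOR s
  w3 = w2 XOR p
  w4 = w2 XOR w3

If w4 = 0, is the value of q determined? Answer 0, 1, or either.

either

Both values of q occur among assignments with w4 = 0:
  q=0: p=0, q=0, r=0, s=0
  q=1: p=0, q=1, r=0, s=0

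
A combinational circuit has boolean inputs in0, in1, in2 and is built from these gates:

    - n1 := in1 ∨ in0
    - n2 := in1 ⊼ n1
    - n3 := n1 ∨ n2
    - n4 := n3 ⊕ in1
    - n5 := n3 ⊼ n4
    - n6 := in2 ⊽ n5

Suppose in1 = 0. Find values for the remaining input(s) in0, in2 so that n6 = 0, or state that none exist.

in0=1, in2=1

n6 = in2 ⊽ n5 must be 0, so at least one of in2, n5 is 1.
Check with in1 = 0 and in0=1, in2=1:
n1 = in1 ∨ in0 = 0 ∨ 1 = 1
n2 = in1 ⊼ n1 = 0 ⊼ 1 = 1
n3 = n1 ∨ n2 = 1 ∨ 1 = 1
n4 = n3 ⊕ in1 = 1 ⊕ 0 = 1
n5 = n3 ⊼ n4 = 1 ⊼ 1 = 0
n6 = in2 ⊽ n5 = 1 ⊽ 0 = 0
So n6 = 0.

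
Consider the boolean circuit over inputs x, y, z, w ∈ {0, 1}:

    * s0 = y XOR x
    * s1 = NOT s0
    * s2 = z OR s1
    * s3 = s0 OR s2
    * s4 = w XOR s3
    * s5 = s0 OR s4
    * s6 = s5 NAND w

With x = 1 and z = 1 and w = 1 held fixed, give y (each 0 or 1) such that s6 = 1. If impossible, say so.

y=1

s6 = s5 NAND w must be 1, so at least one of s5, w is 0.
Check with x = 1 and z = 1 and w = 1 and y=1:
s0 = y XOR x = 1 XOR 1 = 0
s1 = NOT s0 = NOT 0 = 1
s2 = z OR s1 = 1 OR 1 = 1
s3 = s0 OR s2 = 0 OR 1 = 1
s4 = w XOR s3 = 1 XOR 1 = 0
s5 = s0 OR s4 = 0 OR 0 = 0
s6 = s5 NAND w = 0 NAND 1 = 1
So s6 = 1.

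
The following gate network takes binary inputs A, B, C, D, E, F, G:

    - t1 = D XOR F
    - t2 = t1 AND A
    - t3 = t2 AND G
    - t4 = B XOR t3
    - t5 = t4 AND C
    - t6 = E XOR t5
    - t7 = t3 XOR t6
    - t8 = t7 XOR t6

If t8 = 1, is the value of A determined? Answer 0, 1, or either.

1

t8 = t7 XOR t6 must be 1, so t7 and t6 differ.
Every assignment with t8 = 1 has A = 1; there are 16 such assignment(s).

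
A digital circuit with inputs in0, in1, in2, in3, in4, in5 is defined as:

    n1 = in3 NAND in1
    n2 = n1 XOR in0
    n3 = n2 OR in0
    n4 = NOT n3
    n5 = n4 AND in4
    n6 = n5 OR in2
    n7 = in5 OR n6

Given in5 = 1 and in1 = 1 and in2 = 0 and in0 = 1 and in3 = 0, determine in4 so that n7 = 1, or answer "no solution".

Check with in5 = 1 and in1 = 1 and in2 = 0 and in0 = 1 and in3 = 0 and in4=1:
n1 = in3 NAND in1 = 0 NAND 1 = 1
n2 = n1 XOR in0 = 1 XOR 1 = 0
n3 = n2 OR in0 = 0 OR 1 = 1
n4 = NOT n3 = NOT 1 = 0
n5 = n4 AND in4 = 0 AND 1 = 0
n6 = n5 OR in2 = 0 OR 0 = 0
n7 = in5 OR n6 = 1 OR 0 = 1
So n7 = 1.

in4=1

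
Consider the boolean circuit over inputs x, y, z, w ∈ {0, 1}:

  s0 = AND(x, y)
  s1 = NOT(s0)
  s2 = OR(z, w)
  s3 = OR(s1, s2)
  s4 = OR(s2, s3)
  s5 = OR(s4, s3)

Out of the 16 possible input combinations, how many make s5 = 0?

1

s5 = OR(s4, s3) must be 0, so both s4 = 0 and s3 = 0.
s4 = OR(s2, s3) must be 0, so both s2 = 0 and s3 = 0.
s3 = OR(s1, s2) must be 0, so both s1 = 0 and s2 = 0.
Satisfying assignments:
  x=1, y=1, z=0, w=0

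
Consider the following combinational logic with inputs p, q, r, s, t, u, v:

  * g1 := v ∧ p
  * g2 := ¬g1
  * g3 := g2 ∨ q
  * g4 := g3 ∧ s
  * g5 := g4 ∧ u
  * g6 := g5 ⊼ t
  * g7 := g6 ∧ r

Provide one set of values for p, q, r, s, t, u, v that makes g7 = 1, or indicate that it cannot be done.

g7 = g6 ∧ r must be 1, so both g6 = 1 and r = 1.
g6 = g5 ⊼ t must be 1, so at least one of g5, t is 0.
Check with p=0, q=0, r=1, s=0, t=1, u=0, v=0:
g1 = v ∧ p = 0 ∧ 0 = 0
g2 = ¬g1 = ¬0 = 1
g3 = g2 ∨ q = 1 ∨ 0 = 1
g4 = g3 ∧ s = 1 ∧ 0 = 0
g5 = g4 ∧ u = 0 ∧ 0 = 0
g6 = g5 ⊼ t = 0 ⊼ 1 = 1
g7 = g6 ∧ r = 1 ∧ 1 = 1
So g7 = 1 as required.

p=0, q=0, r=1, s=0, t=1, u=0, v=0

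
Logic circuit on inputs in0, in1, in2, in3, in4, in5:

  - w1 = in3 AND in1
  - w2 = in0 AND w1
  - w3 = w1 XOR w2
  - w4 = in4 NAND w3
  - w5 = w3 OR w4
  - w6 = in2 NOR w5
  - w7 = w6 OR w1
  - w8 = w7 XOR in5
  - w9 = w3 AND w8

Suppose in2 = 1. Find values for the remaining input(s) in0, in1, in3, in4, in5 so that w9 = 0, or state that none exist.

Check with in2 = 1 and in0=0, in1=0, in3=1, in4=0, in5=1:
w1 = in3 AND in1 = 1 AND 0 = 0
w2 = in0 AND w1 = 0 AND 0 = 0
w3 = w1 XOR w2 = 0 XOR 0 = 0
w4 = in4 NAND w3 = 0 NAND 0 = 1
w5 = w3 OR w4 = 0 OR 1 = 1
w6 = in2 NOR w5 = 1 NOR 1 = 0
w7 = w6 OR w1 = 0 OR 0 = 0
w8 = w7 XOR in5 = 0 XOR 1 = 1
w9 = w3 AND w8 = 0 AND 1 = 0
So w9 = 0.

in0=0, in1=0, in3=1, in4=0, in5=1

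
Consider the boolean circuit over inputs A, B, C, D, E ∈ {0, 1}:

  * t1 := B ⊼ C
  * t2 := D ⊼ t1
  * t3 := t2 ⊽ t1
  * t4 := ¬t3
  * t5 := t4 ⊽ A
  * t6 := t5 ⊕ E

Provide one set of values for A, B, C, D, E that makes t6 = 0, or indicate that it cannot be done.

Check with A=0, B=0, C=1, D=1, E=0:
t1 = B ⊼ C = 0 ⊼ 1 = 1
t2 = D ⊼ t1 = 1 ⊼ 1 = 0
t3 = t2 ⊽ t1 = 0 ⊽ 1 = 0
t4 = ¬t3 = ¬0 = 1
t5 = t4 ⊽ A = 1 ⊽ 0 = 0
t6 = t5 ⊕ E = 0 ⊕ 0 = 0
So t6 = 0 as required.

A=0, B=0, C=1, D=1, E=0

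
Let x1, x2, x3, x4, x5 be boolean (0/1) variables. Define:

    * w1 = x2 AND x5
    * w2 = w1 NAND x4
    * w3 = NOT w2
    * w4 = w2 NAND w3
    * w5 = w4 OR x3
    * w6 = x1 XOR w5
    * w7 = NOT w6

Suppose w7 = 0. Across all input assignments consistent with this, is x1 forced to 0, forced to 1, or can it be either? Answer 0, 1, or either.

0

w7 = NOT w6 must be 0, so w6 = 1.
Every assignment with w7 = 0 has x1 = 0; there are 16 such assignment(s).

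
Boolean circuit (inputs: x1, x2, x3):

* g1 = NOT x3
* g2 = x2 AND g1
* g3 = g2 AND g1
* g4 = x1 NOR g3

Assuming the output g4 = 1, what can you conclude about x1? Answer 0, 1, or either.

0

g4 = x1 NOR g3 must be 1, so both x1 = 0 and g3 = 0.
Every assignment with g4 = 1 has x1 = 0; there are 3 such assignment(s).
  x1=0, x2=0, x3=0
  x1=0, x2=0, x3=1
  x1=0, x2=1, x3=1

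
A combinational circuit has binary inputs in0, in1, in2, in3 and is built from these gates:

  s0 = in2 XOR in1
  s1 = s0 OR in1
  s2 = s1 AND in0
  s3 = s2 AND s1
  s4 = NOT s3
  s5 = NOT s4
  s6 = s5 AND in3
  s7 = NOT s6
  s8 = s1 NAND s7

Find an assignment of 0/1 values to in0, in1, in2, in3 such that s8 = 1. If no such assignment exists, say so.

in0=1, in1=0, in2=0, in3=1

s8 = s1 NAND s7 must be 1, so at least one of s1, s7 is 0.
Check with in0=1, in1=0, in2=0, in3=1:
s0 = in2 XOR in1 = 0 XOR 0 = 0
s1 = s0 OR in1 = 0 OR 0 = 0
s2 = s1 AND in0 = 0 AND 1 = 0
s3 = s2 AND s1 = 0 AND 0 = 0
s4 = NOT s3 = NOT 0 = 1
s5 = NOT s4 = NOT 1 = 0
s6 = s5 AND in3 = 0 AND 1 = 0
s7 = NOT s6 = NOT 0 = 1
s8 = s1 NAND s7 = 0 NAND 1 = 1
So s8 = 1 as required.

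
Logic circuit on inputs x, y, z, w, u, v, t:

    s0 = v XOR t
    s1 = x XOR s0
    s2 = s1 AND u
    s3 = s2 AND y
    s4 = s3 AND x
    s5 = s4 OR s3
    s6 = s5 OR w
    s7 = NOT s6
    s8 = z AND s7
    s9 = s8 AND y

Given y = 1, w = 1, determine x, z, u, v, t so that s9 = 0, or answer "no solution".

s9 = s8 AND y must be 0, so at least one of s8, y is 0.
Check with y = 1, w = 1 and x=0, z=1, u=1, v=1, t=1:
s0 = v XOR t = 1 XOR 1 = 0
s1 = x XOR s0 = 0 XOR 0 = 0
s2 = s1 AND u = 0 AND 1 = 0
s3 = s2 AND y = 0 AND 1 = 0
s4 = s3 AND x = 0 AND 0 = 0
s5 = s4 OR s3 = 0 OR 0 = 0
s6 = s5 OR w = 0 OR 1 = 1
s7 = NOT s6 = NOT 1 = 0
s8 = z AND s7 = 1 AND 0 = 0
s9 = s8 AND y = 0 AND 1 = 0
So s9 = 0.

x=0, z=1, u=1, v=1, t=1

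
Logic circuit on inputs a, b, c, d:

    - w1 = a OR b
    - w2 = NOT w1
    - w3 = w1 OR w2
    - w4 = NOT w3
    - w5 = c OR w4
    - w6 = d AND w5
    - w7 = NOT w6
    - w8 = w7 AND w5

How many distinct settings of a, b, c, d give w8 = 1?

4

w8 = w7 AND w5 must be 1, so both w7 = 1 and w5 = 1.
Satisfying assignments:
  a=0, b=0, c=1, d=0
  a=0, b=1, c=1, d=0
  a=1, b=0, c=1, d=0
  a=1, b=1, c=1, d=0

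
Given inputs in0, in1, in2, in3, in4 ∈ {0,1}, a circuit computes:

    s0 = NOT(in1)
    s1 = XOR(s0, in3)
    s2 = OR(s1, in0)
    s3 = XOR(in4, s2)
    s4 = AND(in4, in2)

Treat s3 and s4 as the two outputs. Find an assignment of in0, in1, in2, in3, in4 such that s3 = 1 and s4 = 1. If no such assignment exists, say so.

Check with in0=0, in1=0, in2=1, in3=1, in4=1:
s0 = NOT(in1) = NOT 0 = 1
s1 = XOR(s0, in3) = XOR(1, 1) = 0
s2 = OR(s1, in0) = OR(0, 0) = 0
s3 = XOR(in4, s2) = XOR(1, 0) = 1
s4 = AND(in4, in2) = AND(1, 1) = 1
So s3 = 1 and s4 = 1.

in0=0, in1=0, in2=1, in3=1, in4=1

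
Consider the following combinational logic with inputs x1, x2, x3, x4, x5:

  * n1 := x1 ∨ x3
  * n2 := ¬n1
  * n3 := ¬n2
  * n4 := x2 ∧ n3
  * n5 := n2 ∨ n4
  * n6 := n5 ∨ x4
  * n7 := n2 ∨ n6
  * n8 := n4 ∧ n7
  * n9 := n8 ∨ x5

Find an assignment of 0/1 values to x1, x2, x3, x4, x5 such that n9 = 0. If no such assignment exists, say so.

x1=0 x2=1 x3=0 x4=1 x5=0

n9 = n8 ∨ x5 must be 0, so both n8 = 0 and x5 = 0.
n8 = n4 ∧ n7 must be 0, so at least one of n4, n7 is 0.
Check with x1=0 x2=1 x3=0 x4=1 x5=0:
n1 = x1 ∨ x3 = 0 ∨ 0 = 0
n2 = ¬n1 = ¬0 = 1
n3 = ¬n2 = ¬1 = 0
n4 = x2 ∧ n3 = 1 ∧ 0 = 0
n5 = n2 ∨ n4 = 1 ∨ 0 = 1
n6 = n5 ∨ x4 = 1 ∨ 1 = 1
n7 = n2 ∨ n6 = 1 ∨ 1 = 1
n8 = n4 ∧ n7 = 0 ∧ 1 = 0
n9 = n8 ∨ x5 = 0 ∨ 0 = 0
So n9 = 0 as required.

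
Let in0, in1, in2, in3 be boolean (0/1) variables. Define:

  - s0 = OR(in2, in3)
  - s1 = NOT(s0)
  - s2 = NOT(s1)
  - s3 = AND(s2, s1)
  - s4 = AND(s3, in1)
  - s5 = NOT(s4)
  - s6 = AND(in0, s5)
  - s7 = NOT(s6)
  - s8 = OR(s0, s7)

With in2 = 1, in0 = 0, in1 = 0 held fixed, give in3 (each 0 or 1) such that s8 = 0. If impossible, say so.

no solution exists

With in2 = 1, in0 = 0, in1 = 0 fixed, none of the 2 settings of in3 give s8 = 0.
For example, with in3=1:
s0 = OR(in2, in3) = OR(1, 1) = 1
s1 = NOT(s0) = NOT 1 = 0
s2 = NOT(s1) = NOT 0 = 1
s3 = AND(s2, s1) = AND(1, 0) = 0
s4 = AND(s3, in1) = AND(0, 0) = 0
s5 = NOT(s4) = NOT 0 = 1
s6 = AND(in0, s5) = AND(0, 1) = 0
s7 = NOT(s6) = NOT 0 = 1
s8 = OR(s0, s7) = OR(1, 1) = 1
giving s8 = 1 ≠ 0.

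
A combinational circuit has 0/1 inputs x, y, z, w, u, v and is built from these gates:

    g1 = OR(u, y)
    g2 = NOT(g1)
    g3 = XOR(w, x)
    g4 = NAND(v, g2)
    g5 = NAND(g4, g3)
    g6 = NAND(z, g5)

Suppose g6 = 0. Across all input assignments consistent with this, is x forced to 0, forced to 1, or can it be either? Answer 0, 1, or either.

Both values of x occur among assignments with g6 = 0:
  x=0: x=0, y=0, z=1, w=0, u=0, v=0
  x=1: x=1, y=0, z=1, w=0, u=0, v=1

either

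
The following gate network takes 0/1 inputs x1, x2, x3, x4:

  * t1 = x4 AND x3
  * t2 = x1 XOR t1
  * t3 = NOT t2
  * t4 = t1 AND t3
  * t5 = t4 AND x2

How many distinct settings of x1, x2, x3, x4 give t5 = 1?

t5 = t4 AND x2 must be 1, so both t4 = 1 and x2 = 1.
t4 = t1 AND t3 must be 1, so both t1 = 1 and t3 = 1.
t1 = x4 AND x3 must be 1, so both x4 = 1 and x3 = 1.
Satisfying assignments:
  x1=1, x2=1, x3=1, x4=1

1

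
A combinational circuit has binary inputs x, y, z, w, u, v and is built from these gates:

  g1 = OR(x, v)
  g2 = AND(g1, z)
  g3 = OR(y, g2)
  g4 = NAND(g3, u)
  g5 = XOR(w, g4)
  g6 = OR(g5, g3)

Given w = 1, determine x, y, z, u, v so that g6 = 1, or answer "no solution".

Check with w = 1 and x=1, y=0, z=1, u=1, v=1:
g1 = OR(x, v) = OR(1, 1) = 1
g2 = AND(g1, z) = AND(1, 1) = 1
g3 = OR(y, g2) = OR(0, 1) = 1
g4 = NAND(g3, u) = NAND(1, 1) = 0
g5 = XOR(w, g4) = XOR(1, 0) = 1
g6 = OR(g5, g3) = OR(1, 1) = 1
So g6 = 1.

x=1, y=0, z=1, u=1, v=1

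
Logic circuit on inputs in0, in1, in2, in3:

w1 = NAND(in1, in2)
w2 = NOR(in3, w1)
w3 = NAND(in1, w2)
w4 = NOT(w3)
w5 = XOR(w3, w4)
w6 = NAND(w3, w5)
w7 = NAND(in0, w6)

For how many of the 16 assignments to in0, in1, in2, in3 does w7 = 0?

1

w7 = NAND(in0, w6) must be 0, so both in0 = 1 and w6 = 1.
w6 = NAND(w3, w5) must be 1, so at least one of w3, w5 is 0.
Enumerating the 16 input combinations, 1 give w7 = 0 and 15 give w7 = 1.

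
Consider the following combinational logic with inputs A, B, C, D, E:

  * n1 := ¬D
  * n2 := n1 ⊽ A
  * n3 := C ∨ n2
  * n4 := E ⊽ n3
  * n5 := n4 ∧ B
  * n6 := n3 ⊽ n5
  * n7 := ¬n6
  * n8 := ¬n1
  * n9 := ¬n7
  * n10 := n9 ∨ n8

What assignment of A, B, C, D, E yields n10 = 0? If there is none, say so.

n10 = n9 ∨ n8 must be 0, so both n9 = 0 and n8 = 0.
n9 = ¬n7 must be 0, so n7 = 1.
n8 = ¬n1 must be 0, so n1 = 1.
Check with A=1, B=0, C=1, D=0, E=1:
n1 = ¬D = ¬0 = 1
n2 = n1 ⊽ A = 1 ⊽ 1 = 0
n3 = C ∨ n2 = 1 ∨ 0 = 1
n4 = E ⊽ n3 = 1 ⊽ 1 = 0
n5 = n4 ∧ B = 0 ∧ 0 = 0
n6 = n3 ⊽ n5 = 1 ⊽ 0 = 0
n7 = ¬n6 = ¬0 = 1
n8 = ¬n1 = ¬1 = 0
n9 = ¬n7 = ¬1 = 0
n10 = n9 ∨ n8 = 0 ∨ 0 = 0
So n10 = 0 as required.

A=1, B=0, C=1, D=0, E=1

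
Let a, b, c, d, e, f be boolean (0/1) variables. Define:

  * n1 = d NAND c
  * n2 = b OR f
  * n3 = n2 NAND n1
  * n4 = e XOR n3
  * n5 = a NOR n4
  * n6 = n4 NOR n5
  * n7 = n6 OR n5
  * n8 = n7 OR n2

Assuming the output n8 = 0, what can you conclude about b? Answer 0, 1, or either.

0

n8 = n7 OR n2 must be 0, so both n7 = 0 and n2 = 0.
n7 = n6 OR n5 must be 0, so both n6 = 0 and n5 = 0.
Every assignment with n8 = 0 has b = 0; there are 8 such assignment(s).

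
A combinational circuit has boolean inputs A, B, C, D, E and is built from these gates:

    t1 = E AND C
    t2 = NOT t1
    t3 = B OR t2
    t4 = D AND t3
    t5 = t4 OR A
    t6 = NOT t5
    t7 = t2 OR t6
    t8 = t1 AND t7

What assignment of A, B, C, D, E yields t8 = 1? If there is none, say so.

t8 = t1 AND t7 must be 1, so both t1 = 1 and t7 = 1.
t1 = E AND C must be 1, so both E = 1 and C = 1.
Check with A=0, B=0, C=1, D=1, E=1:
t1 = E AND C = 1 AND 1 = 1
t2 = NOT t1 = NOT 1 = 0
t3 = B OR t2 = 0 OR 0 = 0
t4 = D AND t3 = 1 AND 0 = 0
t5 = t4 OR A = 0 OR 0 = 0
t6 = NOT t5 = NOT 0 = 1
t7 = t2 OR t6 = 0 OR 1 = 1
t8 = t1 AND t7 = 1 AND 1 = 1
So t8 = 1 as required.

A=0, B=0, C=1, D=1, E=1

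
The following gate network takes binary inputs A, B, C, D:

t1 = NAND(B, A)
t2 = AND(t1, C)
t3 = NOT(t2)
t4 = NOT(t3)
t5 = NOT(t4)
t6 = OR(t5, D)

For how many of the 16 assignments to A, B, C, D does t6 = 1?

t6 = OR(t5, D) must be 1, so at least one of t5, D is 1.
Enumerating the 16 input combinations, 13 give t6 = 1 and 3 give t6 = 0.

13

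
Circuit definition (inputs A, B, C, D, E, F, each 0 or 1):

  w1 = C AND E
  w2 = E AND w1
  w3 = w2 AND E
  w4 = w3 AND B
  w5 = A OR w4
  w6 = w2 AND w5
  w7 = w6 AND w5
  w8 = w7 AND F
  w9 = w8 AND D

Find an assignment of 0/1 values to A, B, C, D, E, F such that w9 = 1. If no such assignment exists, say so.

w9 = w8 AND D must be 1, so both w8 = 1 and D = 1.
w8 = w7 AND F must be 1, so both w7 = 1 and F = 1.
w7 = w6 AND w5 must be 1, so both w6 = 1 and w5 = 1.
Check with A=1, B=0, C=1, D=1, E=1, F=1:
w1 = C AND E = 1 AND 1 = 1
w2 = E AND w1 = 1 AND 1 = 1
w3 = w2 AND E = 1 AND 1 = 1
w4 = w3 AND B = 1 AND 0 = 0
w5 = A OR w4 = 1 OR 0 = 1
w6 = w2 AND w5 = 1 AND 1 = 1
w7 = w6 AND w5 = 1 AND 1 = 1
w8 = w7 AND F = 1 AND 1 = 1
w9 = w8 AND D = 1 AND 1 = 1
So w9 = 1 as required.

A=1, B=0, C=1, D=1, E=1, F=1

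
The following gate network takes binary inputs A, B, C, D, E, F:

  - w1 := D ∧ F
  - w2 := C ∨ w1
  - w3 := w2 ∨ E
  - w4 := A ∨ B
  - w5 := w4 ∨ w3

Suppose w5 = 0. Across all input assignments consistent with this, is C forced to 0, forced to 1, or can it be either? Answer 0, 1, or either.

0

w5 = w4 ∨ w3 must be 0, so both w4 = 0 and w3 = 0.
Every assignment with w5 = 0 has C = 0; there are 3 such assignment(s).
  A=0, B=0, C=0, D=0, E=0, F=0
  A=0, B=0, C=0, D=0, E=0, F=1
  A=0, B=0, C=0, D=1, E=0, F=0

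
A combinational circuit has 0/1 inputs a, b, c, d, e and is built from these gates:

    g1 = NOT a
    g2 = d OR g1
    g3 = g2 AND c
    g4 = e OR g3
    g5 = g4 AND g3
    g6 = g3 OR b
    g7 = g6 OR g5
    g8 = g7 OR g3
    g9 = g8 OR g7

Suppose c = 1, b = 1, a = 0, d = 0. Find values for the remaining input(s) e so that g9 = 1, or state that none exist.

Check with c = 1, b = 1, a = 0, d = 0 and e=0:
g1 = NOT a = NOT 0 = 1
g2 = d OR g1 = 0 OR 1 = 1
g3 = g2 AND c = 1 AND 1 = 1
g4 = e OR g3 = 0 OR 1 = 1
g5 = g4 AND g3 = 1 AND 1 = 1
g6 = g3 OR b = 1 OR 1 = 1
g7 = g6 OR g5 = 1 OR 1 = 1
g8 = g7 OR g3 = 1 OR 1 = 1
g9 = g8 OR g7 = 1 OR 1 = 1
So g9 = 1.

e=0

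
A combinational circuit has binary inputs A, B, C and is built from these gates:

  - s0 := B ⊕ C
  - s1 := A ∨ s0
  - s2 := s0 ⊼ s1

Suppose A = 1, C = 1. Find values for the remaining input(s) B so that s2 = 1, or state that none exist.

Check with A = 1, C = 1 and B=1:
s0 = B ⊕ C = 1 ⊕ 1 = 0
s1 = A ∨ s0 = 1 ∨ 0 = 1
s2 = s0 ⊼ s1 = 0 ⊼ 1 = 1
So s2 = 1.

B=1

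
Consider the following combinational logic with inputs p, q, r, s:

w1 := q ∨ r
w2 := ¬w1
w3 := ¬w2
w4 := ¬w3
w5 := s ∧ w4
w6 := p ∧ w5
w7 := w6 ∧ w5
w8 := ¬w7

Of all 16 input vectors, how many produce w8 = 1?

15

w8 = ¬w7 must be 1, so w7 = 0.
Enumerating the 16 input combinations, 15 give w8 = 1 and 1 give w8 = 0.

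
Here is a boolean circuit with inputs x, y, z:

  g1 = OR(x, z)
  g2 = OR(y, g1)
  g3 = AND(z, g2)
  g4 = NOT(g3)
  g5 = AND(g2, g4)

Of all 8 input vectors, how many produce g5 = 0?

5

g5 = AND(g2, g4) must be 0, so at least one of g2, g4 is 0.
Enumerating the 8 input combinations, 5 give g5 = 0 and 3 give g5 = 1.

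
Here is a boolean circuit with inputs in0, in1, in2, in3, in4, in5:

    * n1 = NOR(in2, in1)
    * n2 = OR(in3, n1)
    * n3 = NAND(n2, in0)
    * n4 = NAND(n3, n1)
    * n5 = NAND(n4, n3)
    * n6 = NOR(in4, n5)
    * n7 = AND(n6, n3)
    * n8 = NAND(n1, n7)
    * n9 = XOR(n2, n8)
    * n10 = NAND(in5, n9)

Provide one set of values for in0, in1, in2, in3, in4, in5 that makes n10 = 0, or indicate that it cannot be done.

in0=1 in1=0 in2=1 in3=0 in4=0 in5=1

Check with in0=1 in1=0 in2=1 in3=0 in4=0 in5=1:
n1 = NOR(in2, in1) = NOR(1, 0) = 0
n2 = OR(in3, n1) = OR(0, 0) = 0
n3 = NAND(n2, in0) = NAND(0, 1) = 1
n4 = NAND(n3, n1) = NAND(1, 0) = 1
n5 = NAND(n4, n3) = NAND(1, 1) = 0
n6 = NOR(in4, n5) = NOR(0, 0) = 1
n7 = AND(n6, n3) = AND(1, 1) = 1
n8 = NAND(n1, n7) = NAND(0, 1) = 1
n9 = XOR(n2, n8) = XOR(0, 1) = 1
n10 = NAND(in5, n9) = NAND(1, 1) = 0
So n10 = 0 as required.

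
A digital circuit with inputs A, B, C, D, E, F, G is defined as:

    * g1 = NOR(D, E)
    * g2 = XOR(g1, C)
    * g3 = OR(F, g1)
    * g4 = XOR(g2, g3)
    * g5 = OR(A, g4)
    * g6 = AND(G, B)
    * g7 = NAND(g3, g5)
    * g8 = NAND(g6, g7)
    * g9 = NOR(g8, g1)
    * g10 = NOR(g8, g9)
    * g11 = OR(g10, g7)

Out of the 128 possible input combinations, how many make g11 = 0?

60

g11 = OR(g10, g7) must be 0, so both g10 = 0 and g7 = 0.
g10 = NOR(g8, g9) must be 0, so at least one of g8, g9 is 1.
Enumerating the 128 input combinations, 60 give g11 = 0 and 68 give g11 = 1.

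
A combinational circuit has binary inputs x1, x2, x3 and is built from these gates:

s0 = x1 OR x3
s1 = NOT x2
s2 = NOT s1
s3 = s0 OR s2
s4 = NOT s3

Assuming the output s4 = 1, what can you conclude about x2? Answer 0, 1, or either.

s4 = NOT s3 must be 1, so s3 = 0.
s3 = s0 OR s2 must be 0, so both s0 = 0 and s2 = 0.
s0 = x1 OR x3 must be 0, so both x1 = 0 and x3 = 0.
Every assignment with s4 = 1 has x2 = 0; there are 1 such assignment(s).
  x1=0, x2=0, x3=0

0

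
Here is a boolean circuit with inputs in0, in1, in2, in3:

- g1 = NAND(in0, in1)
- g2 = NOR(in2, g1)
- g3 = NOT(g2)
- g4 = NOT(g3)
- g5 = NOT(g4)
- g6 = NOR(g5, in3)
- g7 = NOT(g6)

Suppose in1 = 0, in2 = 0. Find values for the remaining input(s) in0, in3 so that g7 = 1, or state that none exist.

in0=0, in3=0

g7 = NOT(g6) must be 1, so g6 = 0.
g6 = NOR(g5, in3) must be 0, so at least one of g5, in3 is 1.
Check with in1 = 0, in2 = 0 and in0=0, in3=0:
g1 = NAND(in0, in1) = NAND(0, 0) = 1
g2 = NOR(in2, g1) = NOR(0, 1) = 0
g3 = NOT(g2) = NOT 0 = 1
g4 = NOT(g3) = NOT 1 = 0
g5 = NOT(g4) = NOT 0 = 1
g6 = NOR(g5, in3) = NOR(1, 0) = 0
g7 = NOT(g6) = NOT 0 = 1
So g7 = 1.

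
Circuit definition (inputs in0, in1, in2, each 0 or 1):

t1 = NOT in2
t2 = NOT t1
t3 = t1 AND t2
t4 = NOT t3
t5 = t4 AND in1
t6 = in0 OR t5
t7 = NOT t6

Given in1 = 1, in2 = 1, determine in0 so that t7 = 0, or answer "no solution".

Check with in1 = 1, in2 = 1 and in0=1:
t1 = NOT in2 = NOT 1 = 0
t2 = NOT t1 = NOT 0 = 1
t3 = t1 AND t2 = 0 AND 1 = 0
t4 = NOT t3 = NOT 0 = 1
t5 = t4 AND in1 = 1 AND 1 = 1
t6 = in0 OR t5 = 1 OR 1 = 1
t7 = NOT t6 = NOT 1 = 0
So t7 = 0.

in0=1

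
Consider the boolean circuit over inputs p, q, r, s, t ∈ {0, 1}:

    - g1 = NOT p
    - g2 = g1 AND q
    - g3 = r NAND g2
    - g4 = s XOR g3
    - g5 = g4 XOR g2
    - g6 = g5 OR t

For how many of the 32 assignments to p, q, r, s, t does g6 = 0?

g6 = g5 OR t must be 0, so both g5 = 0 and t = 0.
g5 = g4 XOR g2 must be 0, so g4 and g2 are equal.
Enumerating the 32 input combinations, 8 give g6 = 0 and 24 give g6 = 1.

8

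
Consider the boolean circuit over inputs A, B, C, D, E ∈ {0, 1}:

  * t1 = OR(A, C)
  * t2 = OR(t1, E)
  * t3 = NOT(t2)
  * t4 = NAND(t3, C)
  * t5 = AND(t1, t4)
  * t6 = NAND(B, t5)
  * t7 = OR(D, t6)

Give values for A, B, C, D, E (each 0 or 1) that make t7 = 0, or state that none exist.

t7 = OR(D, t6) must be 0, so both D = 0 and t6 = 0.
t6 = NAND(B, t5) must be 0, so both B = 1 and t5 = 1.
t5 = AND(t1, t4) must be 1, so both t1 = 1 and t4 = 1.
Check with A=0, B=1, C=1, D=0, E=0:
t1 = OR(A, C) = OR(0, 1) = 1
t2 = OR(t1, E) = OR(1, 0) = 1
t3 = NOT(t2) = NOT 1 = 0
t4 = NAND(t3, C) = NAND(0, 1) = 1
t5 = AND(t1, t4) = AND(1, 1) = 1
t6 = NAND(B, t5) = NAND(1, 1) = 0
t7 = OR(D, t6) = OR(0, 0) = 0
So t7 = 0 as required.

A=0, B=1, C=1, D=0, E=0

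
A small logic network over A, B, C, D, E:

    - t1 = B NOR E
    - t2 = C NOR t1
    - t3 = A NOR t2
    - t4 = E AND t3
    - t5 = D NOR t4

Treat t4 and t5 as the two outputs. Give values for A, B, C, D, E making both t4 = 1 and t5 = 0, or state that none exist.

Check with A=0 B=1 C=1 D=1 E=1:
t1 = B NOR E = 1 NOR 1 = 0
t2 = C NOR t1 = 1 NOR 0 = 0
t3 = A NOR t2 = 0 NOR 0 = 1
t4 = E AND t3 = 1 AND 1 = 1
t5 = D NOR t4 = 1 NOR 1 = 0
So t4 = 1 and t5 = 0.

A=0 B=1 C=1 D=1 E=1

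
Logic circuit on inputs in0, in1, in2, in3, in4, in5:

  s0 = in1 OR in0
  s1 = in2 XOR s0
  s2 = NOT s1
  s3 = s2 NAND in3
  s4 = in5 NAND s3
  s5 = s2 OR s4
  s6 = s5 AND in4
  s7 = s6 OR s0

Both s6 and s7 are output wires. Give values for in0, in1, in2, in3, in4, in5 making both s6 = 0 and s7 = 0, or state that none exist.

Check with in0=0, in1=0, in2=1, in3=0, in4=0, in5=0:
s0 = in1 OR in0 = 0 OR 0 = 0
s1 = in2 XOR s0 = 1 XOR 0 = 1
s2 = NOT s1 = NOT 1 = 0
s3 = s2 NAND in3 = 0 NAND 0 = 1
s4 = in5 NAND s3 = 0 NAND 1 = 1
s5 = s2 OR s4 = 0 OR 1 = 1
s6 = s5 AND in4 = 1 AND 0 = 0
s7 = s6 OR s0 = 0 OR 0 = 0
So s6 = 0 and s7 = 0.

in0=0, in1=0, in2=1, in3=0, in4=0, in5=0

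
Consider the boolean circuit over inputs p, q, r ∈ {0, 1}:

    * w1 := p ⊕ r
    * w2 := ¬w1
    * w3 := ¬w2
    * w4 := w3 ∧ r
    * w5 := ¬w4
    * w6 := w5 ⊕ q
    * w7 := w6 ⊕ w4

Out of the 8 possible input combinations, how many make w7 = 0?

4

w7 = w6 ⊕ w4 must be 0, so w6 and w4 are equal.
Satisfying assignments:
  p=0, q=1, r=0
  p=0, q=1, r=1
  p=1, q=1, r=0
  p=1, q=1, r=1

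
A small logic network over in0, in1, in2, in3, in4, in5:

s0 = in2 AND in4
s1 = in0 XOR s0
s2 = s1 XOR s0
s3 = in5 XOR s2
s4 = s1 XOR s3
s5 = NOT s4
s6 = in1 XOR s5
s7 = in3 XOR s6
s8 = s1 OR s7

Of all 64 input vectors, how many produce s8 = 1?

s8 = s1 OR s7 must be 1, so at least one of s1, s7 is 1.
Enumerating the 64 input combinations, 48 give s8 = 1 and 16 give s8 = 0.

48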